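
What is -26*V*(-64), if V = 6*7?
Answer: 69888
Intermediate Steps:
V = 42
-26*V*(-64) = -26*42*(-64) = -1092*(-64) = 69888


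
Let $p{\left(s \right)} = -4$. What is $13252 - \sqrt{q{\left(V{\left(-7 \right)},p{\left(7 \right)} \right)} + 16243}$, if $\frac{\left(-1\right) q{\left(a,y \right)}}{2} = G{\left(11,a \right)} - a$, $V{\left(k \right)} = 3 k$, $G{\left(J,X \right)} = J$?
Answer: $13252 - \sqrt{16179} \approx 13125.0$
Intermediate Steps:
$q{\left(a,y \right)} = -22 + 2 a$ ($q{\left(a,y \right)} = - 2 \left(11 - a\right) = -22 + 2 a$)
$13252 - \sqrt{q{\left(V{\left(-7 \right)},p{\left(7 \right)} \right)} + 16243} = 13252 - \sqrt{\left(-22 + 2 \cdot 3 \left(-7\right)\right) + 16243} = 13252 - \sqrt{\left(-22 + 2 \left(-21\right)\right) + 16243} = 13252 - \sqrt{\left(-22 - 42\right) + 16243} = 13252 - \sqrt{-64 + 16243} = 13252 - \sqrt{16179}$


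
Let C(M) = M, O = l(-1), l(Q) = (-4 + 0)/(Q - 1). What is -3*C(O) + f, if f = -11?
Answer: -17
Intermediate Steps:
l(Q) = -4/(-1 + Q)
O = 2 (O = -4/(-1 - 1) = -4/(-2) = -4*(-1/2) = 2)
-3*C(O) + f = -3*2 - 11 = -6 - 11 = -17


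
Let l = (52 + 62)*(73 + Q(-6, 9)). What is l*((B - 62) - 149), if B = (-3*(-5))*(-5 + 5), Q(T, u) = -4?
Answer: -1659726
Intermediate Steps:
l = 7866 (l = (52 + 62)*(73 - 4) = 114*69 = 7866)
B = 0 (B = 15*0 = 0)
l*((B - 62) - 149) = 7866*((0 - 62) - 149) = 7866*(-62 - 149) = 7866*(-211) = -1659726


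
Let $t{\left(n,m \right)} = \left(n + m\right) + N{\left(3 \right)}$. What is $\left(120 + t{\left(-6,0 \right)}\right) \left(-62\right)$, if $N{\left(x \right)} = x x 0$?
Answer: $-7068$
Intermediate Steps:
$N{\left(x \right)} = 0$ ($N{\left(x \right)} = x^{2} \cdot 0 = 0$)
$t{\left(n,m \right)} = m + n$ ($t{\left(n,m \right)} = \left(n + m\right) + 0 = \left(m + n\right) + 0 = m + n$)
$\left(120 + t{\left(-6,0 \right)}\right) \left(-62\right) = \left(120 + \left(0 - 6\right)\right) \left(-62\right) = \left(120 - 6\right) \left(-62\right) = 114 \left(-62\right) = -7068$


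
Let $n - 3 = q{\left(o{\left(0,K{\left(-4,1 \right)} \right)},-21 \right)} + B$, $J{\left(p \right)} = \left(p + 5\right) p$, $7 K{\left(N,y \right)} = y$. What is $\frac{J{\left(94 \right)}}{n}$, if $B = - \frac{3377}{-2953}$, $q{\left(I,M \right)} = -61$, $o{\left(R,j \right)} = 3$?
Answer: $- \frac{27480618}{167897} \approx -163.68$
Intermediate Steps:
$K{\left(N,y \right)} = \frac{y}{7}$
$J{\left(p \right)} = p \left(5 + p\right)$ ($J{\left(p \right)} = \left(5 + p\right) p = p \left(5 + p\right)$)
$B = \frac{3377}{2953}$ ($B = \left(-3377\right) \left(- \frac{1}{2953}\right) = \frac{3377}{2953} \approx 1.1436$)
$n = - \frac{167897}{2953}$ ($n = 3 + \left(-61 + \frac{3377}{2953}\right) = 3 - \frac{176756}{2953} = - \frac{167897}{2953} \approx -56.856$)
$\frac{J{\left(94 \right)}}{n} = \frac{94 \left(5 + 94\right)}{- \frac{167897}{2953}} = 94 \cdot 99 \left(- \frac{2953}{167897}\right) = 9306 \left(- \frac{2953}{167897}\right) = - \frac{27480618}{167897}$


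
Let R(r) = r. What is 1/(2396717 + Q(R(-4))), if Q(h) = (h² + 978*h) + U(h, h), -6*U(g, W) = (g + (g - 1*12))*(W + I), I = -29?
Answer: 1/2392711 ≈ 4.1794e-7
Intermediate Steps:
U(g, W) = -(-29 + W)*(-12 + 2*g)/6 (U(g, W) = -(g + (g - 1*12))*(W - 29)/6 = -(g + (g - 12))*(-29 + W)/6 = -(g + (-12 + g))*(-29 + W)/6 = -(-12 + 2*g)*(-29 + W)/6 = -(-29 + W)*(-12 + 2*g)/6)
Q(h) = -58 + 2*h²/3 + 2969*h/3 (Q(h) = (h² + 978*h) + (-58 + 2*h + 29*h/3 - h*h/3) = (h² + 978*h) + (-58 + 2*h + 29*h/3 - h²/3) = (h² + 978*h) + (-58 - h²/3 + 35*h/3) = -58 + 2*h²/3 + 2969*h/3)
1/(2396717 + Q(R(-4))) = 1/(2396717 + (-58 + (⅔)*(-4)² + (2969/3)*(-4))) = 1/(2396717 + (-58 + (⅔)*16 - 11876/3)) = 1/(2396717 + (-58 + 32/3 - 11876/3)) = 1/(2396717 - 4006) = 1/2392711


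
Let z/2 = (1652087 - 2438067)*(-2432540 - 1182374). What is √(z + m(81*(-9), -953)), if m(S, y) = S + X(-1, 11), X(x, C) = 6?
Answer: √5682500210717 ≈ 2.3838e+6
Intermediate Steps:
z = 5682500211440 (z = 2*((1652087 - 2438067)*(-2432540 - 1182374)) = 2*(-785980*(-3614914)) = 2*2841250105720 = 5682500211440)
m(S, y) = 6 + S (m(S, y) = S + 6 = 6 + S)
√(z + m(81*(-9), -953)) = √(5682500211440 + (6 + 81*(-9))) = √(5682500211440 + (6 - 729)) = √(5682500211440 - 723) = √5682500210717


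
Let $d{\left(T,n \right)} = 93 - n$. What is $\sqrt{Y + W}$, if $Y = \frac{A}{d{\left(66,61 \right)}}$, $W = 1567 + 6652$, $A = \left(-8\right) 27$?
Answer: $\frac{\sqrt{32849}}{2} \approx 90.621$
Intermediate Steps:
$A = -216$
$W = 8219$
$Y = - \frac{27}{4}$ ($Y = - \frac{216}{93 - 61} = - \frac{216}{32} = \left(-216\right) \frac{1}{32} = - \frac{27}{4} \approx -6.75$)
$\sqrt{Y + W} = \sqrt{- \frac{27}{4} + 8219} = \sqrt{\frac{32849}{4}} = \frac{\sqrt{32849}}{2}$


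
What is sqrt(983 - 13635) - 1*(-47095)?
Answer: 47095 + 2*I*sqrt(3163) ≈ 47095.0 + 112.48*I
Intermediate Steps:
sqrt(983 - 13635) - 1*(-47095) = sqrt(-12652) + 47095 = 2*I*sqrt(3163) + 47095 = 47095 + 2*I*sqrt(3163)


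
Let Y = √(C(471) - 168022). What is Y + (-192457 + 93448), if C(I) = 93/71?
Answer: -99009 + I*√846992299/71 ≈ -99009.0 + 409.9*I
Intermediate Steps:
C(I) = 93/71 (C(I) = 93*(1/71) = 93/71)
Y = I*√846992299/71 (Y = √(93/71 - 168022) = √(-11929469/71) = I*√846992299/71 ≈ 409.9*I)
Y + (-192457 + 93448) = I*√846992299/71 + (-192457 + 93448) = I*√846992299/71 - 99009 = -99009 + I*√846992299/71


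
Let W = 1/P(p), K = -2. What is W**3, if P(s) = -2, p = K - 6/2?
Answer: -1/8 ≈ -0.12500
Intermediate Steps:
p = -5 (p = -2 - 6/2 = -2 - 1*3 = -2 - 3 = -5)
W = -1/2 (W = 1/(-2) = -1/2 ≈ -0.50000)
W**3 = (-1/2)**3 = -1/8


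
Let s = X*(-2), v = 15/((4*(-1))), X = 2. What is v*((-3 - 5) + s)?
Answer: 45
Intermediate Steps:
v = -15/4 (v = 15/(-4) = 15*(-¼) = -15/4 ≈ -3.7500)
s = -4 (s = 2*(-2) = -4)
v*((-3 - 5) + s) = -15*((-3 - 5) - 4)/4 = -15*(-8 - 4)/4 = -15/4*(-12) = 45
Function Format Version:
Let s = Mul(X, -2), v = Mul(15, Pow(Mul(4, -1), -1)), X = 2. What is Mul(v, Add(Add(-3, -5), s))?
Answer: 45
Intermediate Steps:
v = Rational(-15, 4) (v = Mul(15, Pow(-4, -1)) = Mul(15, Rational(-1, 4)) = Rational(-15, 4) ≈ -3.7500)
s = -4 (s = Mul(2, -2) = -4)
Mul(v, Add(Add(-3, -5), s)) = Mul(Rational(-15, 4), Add(Add(-3, -5), -4)) = Mul(Rational(-15, 4), Add(-8, -4)) = Mul(Rational(-15, 4), -12) = 45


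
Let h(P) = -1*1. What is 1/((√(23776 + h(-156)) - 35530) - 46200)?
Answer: -16346/1335953825 - √951/1335953825 ≈ -1.2259e-5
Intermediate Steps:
h(P) = -1
1/((√(23776 + h(-156)) - 35530) - 46200) = 1/((√(23776 - 1) - 35530) - 46200) = 1/((√23775 - 35530) - 46200) = 1/((5*√951 - 35530) - 46200) = 1/((-35530 + 5*√951) - 46200) = 1/(-81730 + 5*√951)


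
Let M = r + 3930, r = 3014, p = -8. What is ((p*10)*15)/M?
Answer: -75/434 ≈ -0.17281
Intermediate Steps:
M = 6944 (M = 3014 + 3930 = 6944)
((p*10)*15)/M = (-8*10*15)/6944 = -80*15*(1/6944) = -1200*1/6944 = -75/434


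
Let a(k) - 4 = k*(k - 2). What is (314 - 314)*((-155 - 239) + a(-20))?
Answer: 0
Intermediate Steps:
a(k) = 4 + k*(-2 + k) (a(k) = 4 + k*(k - 2) = 4 + k*(-2 + k))
(314 - 314)*((-155 - 239) + a(-20)) = (314 - 314)*((-155 - 239) + (4 + (-20)² - 2*(-20))) = 0*(-394 + (4 + 400 + 40)) = 0*(-394 + 444) = 0*50 = 0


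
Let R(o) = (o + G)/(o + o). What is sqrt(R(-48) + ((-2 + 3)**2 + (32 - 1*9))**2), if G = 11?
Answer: sqrt(331998)/24 ≈ 24.008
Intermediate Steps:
R(o) = (11 + o)/(2*o) (R(o) = (o + 11)/(o + o) = (11 + o)/((2*o)) = (11 + o)*(1/(2*o)) = (11 + o)/(2*o))
sqrt(R(-48) + ((-2 + 3)**2 + (32 - 1*9))**2) = sqrt((1/2)*(11 - 48)/(-48) + ((-2 + 3)**2 + (32 - 1*9))**2) = sqrt((1/2)*(-1/48)*(-37) + (1**2 + (32 - 9))**2) = sqrt(37/96 + (1 + 23)**2) = sqrt(37/96 + 24**2) = sqrt(37/96 + 576) = sqrt(55333/96) = sqrt(331998)/24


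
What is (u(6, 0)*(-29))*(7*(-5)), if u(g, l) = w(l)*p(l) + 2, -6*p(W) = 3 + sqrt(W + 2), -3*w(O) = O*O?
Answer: 2030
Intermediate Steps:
w(O) = -O**2/3 (w(O) = -O*O/3 = -O**2/3)
p(W) = -1/2 - sqrt(2 + W)/6 (p(W) = -(3 + sqrt(W + 2))/6 = -(3 + sqrt(2 + W))/6 = -1/2 - sqrt(2 + W)/6)
u(g, l) = 2 - l**2*(-1/2 - sqrt(2 + l)/6)/3 (u(g, l) = (-l**2/3)*(-1/2 - sqrt(2 + l)/6) + 2 = -l**2*(-1/2 - sqrt(2 + l)/6)/3 + 2 = 2 - l**2*(-1/2 - sqrt(2 + l)/6)/3)
(u(6, 0)*(-29))*(7*(-5)) = ((2 + (1/18)*0**2*(3 + sqrt(2 + 0)))*(-29))*(7*(-5)) = ((2 + (1/18)*0*(3 + sqrt(2)))*(-29))*(-35) = ((2 + 0)*(-29))*(-35) = (2*(-29))*(-35) = -58*(-35) = 2030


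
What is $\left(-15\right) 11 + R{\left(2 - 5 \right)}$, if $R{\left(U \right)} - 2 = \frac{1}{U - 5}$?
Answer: $- \frac{1305}{8} \approx -163.13$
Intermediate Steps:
$R{\left(U \right)} = 2 + \frac{1}{-5 + U}$ ($R{\left(U \right)} = 2 + \frac{1}{U - 5} = 2 + \frac{1}{-5 + U}$)
$\left(-15\right) 11 + R{\left(2 - 5 \right)} = \left(-15\right) 11 + \frac{-9 + 2 \left(2 - 5\right)}{-5 + \left(2 - 5\right)} = -165 + \frac{-9 + 2 \left(-3\right)}{-5 - 3} = -165 + \frac{-9 - 6}{-8} = -165 - - \frac{15}{8} = -165 + \frac{15}{8} = - \frac{1305}{8}$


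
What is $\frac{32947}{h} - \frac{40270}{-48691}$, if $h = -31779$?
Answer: $- \frac{324482047}{1547351289} \approx -0.2097$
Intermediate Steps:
$\frac{32947}{h} - \frac{40270}{-48691} = \frac{32947}{-31779} - \frac{40270}{-48691} = 32947 \left(- \frac{1}{31779}\right) - - \frac{40270}{48691} = - \frac{32947}{31779} + \frac{40270}{48691} = - \frac{324482047}{1547351289}$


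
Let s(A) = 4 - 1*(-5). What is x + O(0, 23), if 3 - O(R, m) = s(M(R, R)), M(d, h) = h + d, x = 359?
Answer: 353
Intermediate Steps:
M(d, h) = d + h
s(A) = 9 (s(A) = 4 + 5 = 9)
O(R, m) = -6 (O(R, m) = 3 - 1*9 = 3 - 9 = -6)
x + O(0, 23) = 359 - 6 = 353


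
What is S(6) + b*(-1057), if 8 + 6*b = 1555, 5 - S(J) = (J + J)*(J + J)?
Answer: -1636013/6 ≈ -2.7267e+5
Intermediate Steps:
S(J) = 5 - 4*J² (S(J) = 5 - (J + J)*(J + J) = 5 - 2*J*2*J = 5 - 4*J²)
b = 1547/6 (b = -4/3 + (⅙)*1555 = -4/3 + 1555/6 = 1547/6 ≈ 257.83)
S(6) + b*(-1057) = (5 - 4*6²) + (1547/6)*(-1057) = (5 - 4*36) - 1635179/6 = (5 - 144) - 1635179/6 = -139 - 1635179/6 = -1636013/6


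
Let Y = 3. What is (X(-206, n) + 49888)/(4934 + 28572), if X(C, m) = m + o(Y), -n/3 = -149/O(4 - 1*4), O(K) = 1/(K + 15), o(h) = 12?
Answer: 56605/33506 ≈ 1.6894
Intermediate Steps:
O(K) = 1/(15 + K)
n = 6705 (n = -(-447)/(1/(15 + (4 - 1*4))) = -(-447)/(1/(15 + (4 - 4))) = -(-447)/(1/(15 + 0)) = -(-447)/(1/15) = -(-447)/1/15 = -(-447)*15 = -3*(-2235) = 6705)
X(C, m) = 12 + m (X(C, m) = m + 12 = 12 + m)
(X(-206, n) + 49888)/(4934 + 28572) = ((12 + 6705) + 49888)/(4934 + 28572) = (6717 + 49888)/33506 = 56605*(1/33506) = 56605/33506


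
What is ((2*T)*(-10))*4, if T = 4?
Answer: -320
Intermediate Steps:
((2*T)*(-10))*4 = ((2*4)*(-10))*4 = (8*(-10))*4 = -80*4 = -320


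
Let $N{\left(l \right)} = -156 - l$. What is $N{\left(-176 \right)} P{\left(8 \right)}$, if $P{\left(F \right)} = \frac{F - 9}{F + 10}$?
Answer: $- \frac{10}{9} \approx -1.1111$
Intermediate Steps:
$P{\left(F \right)} = \frac{-9 + F}{10 + F}$
$N{\left(-176 \right)} P{\left(8 \right)} = \left(-156 - -176\right) \frac{-9 + 8}{10 + 8} = \left(-156 + 176\right) \frac{1}{18} \left(-1\right) = 20 \cdot \frac{1}{18} \left(-1\right) = 20 \left(- \frac{1}{18}\right) = - \frac{10}{9}$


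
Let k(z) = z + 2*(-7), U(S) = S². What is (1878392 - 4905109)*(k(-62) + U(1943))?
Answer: -11426380297041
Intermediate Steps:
k(z) = -14 + z (k(z) = z - 14 = -14 + z)
(1878392 - 4905109)*(k(-62) + U(1943)) = (1878392 - 4905109)*((-14 - 62) + 1943²) = -3026717*(-76 + 3775249) = -3026717*3775173 = -11426380297041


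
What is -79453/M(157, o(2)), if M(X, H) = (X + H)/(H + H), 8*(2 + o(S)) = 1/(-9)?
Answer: 23041370/11159 ≈ 2064.8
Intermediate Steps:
o(S) = -145/72 (o(S) = -2 + (1/8)/(-9) = -2 + (1/8)*(-1/9) = -2 - 1/72 = -145/72)
M(X, H) = (H + X)/(2*H) (M(X, H) = (H + X)/((2*H)) = (H + X)*(1/(2*H)) = (H + X)/(2*H))
-79453/M(157, o(2)) = -79453*(-145/(36*(-145/72 + 157))) = -79453/((1/2)*(-72/145)*(11159/72)) = -79453/(-11159/290) = -79453*(-290/11159) = 23041370/11159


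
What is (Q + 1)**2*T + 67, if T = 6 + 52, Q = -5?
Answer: 995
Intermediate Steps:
T = 58
(Q + 1)**2*T + 67 = (-5 + 1)**2*58 + 67 = (-4)**2*58 + 67 = 16*58 + 67 = 928 + 67 = 995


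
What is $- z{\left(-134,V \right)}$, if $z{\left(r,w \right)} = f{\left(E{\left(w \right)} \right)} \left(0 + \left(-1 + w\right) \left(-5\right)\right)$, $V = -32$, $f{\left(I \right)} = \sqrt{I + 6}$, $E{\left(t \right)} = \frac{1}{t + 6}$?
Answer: $- \frac{165 \sqrt{4030}}{26} \approx -402.87$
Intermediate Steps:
$E{\left(t \right)} = \frac{1}{6 + t}$
$f{\left(I \right)} = \sqrt{6 + I}$
$z{\left(r,w \right)} = \sqrt{6 + \frac{1}{6 + w}} \left(5 - 5 w\right)$ ($z{\left(r,w \right)} = \sqrt{6 + \frac{1}{6 + w}} \left(0 + \left(-1 + w\right) \left(-5\right)\right) = \sqrt{6 + \frac{1}{6 + w}} \left(0 - \left(-5 + 5 w\right)\right) = \sqrt{6 + \frac{1}{6 + w}} \left(5 - 5 w\right)$)
$- z{\left(-134,V \right)} = - 5 \sqrt{\frac{37 + 6 \left(-32\right)}{6 - 32}} \left(1 - -32\right) = - 5 \sqrt{\frac{37 - 192}{-26}} \left(1 + 32\right) = - 5 \sqrt{\left(- \frac{1}{26}\right) \left(-155\right)} 33 = - 5 \sqrt{\frac{155}{26}} \cdot 33 = - 5 \frac{\sqrt{4030}}{26} \cdot 33 = - \frac{165 \sqrt{4030}}{26}$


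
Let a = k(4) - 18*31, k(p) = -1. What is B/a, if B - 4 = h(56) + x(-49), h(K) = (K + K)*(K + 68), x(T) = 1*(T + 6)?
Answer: -13849/559 ≈ -24.775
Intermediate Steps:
x(T) = 6 + T (x(T) = 1*(6 + T) = 6 + T)
h(K) = 2*K*(68 + K) (h(K) = (2*K)*(68 + K) = 2*K*(68 + K))
a = -559 (a = -1 - 18*31 = -1 - 558 = -559)
B = 13849 (B = 4 + (2*56*(68 + 56) + (6 - 49)) = 4 + (2*56*124 - 43) = 4 + (13888 - 43) = 4 + 13845 = 13849)
B/a = 13849/(-559) = 13849*(-1/559) = -13849/559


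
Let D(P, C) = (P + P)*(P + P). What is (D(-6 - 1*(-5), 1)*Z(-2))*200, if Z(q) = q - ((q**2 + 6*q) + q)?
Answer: 6400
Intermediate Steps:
D(P, C) = 4*P**2 (D(P, C) = (2*P)*(2*P) = 4*P**2)
Z(q) = -q**2 - 6*q (Z(q) = q - (q**2 + 7*q) = q + (-q**2 - 7*q) = -q**2 - 6*q)
(D(-6 - 1*(-5), 1)*Z(-2))*200 = ((4*(-6 - 1*(-5))**2)*(-1*(-2)*(6 - 2)))*200 = ((4*(-6 + 5)**2)*(-1*(-2)*4))*200 = ((4*(-1)**2)*8)*200 = ((4*1)*8)*200 = (4*8)*200 = 32*200 = 6400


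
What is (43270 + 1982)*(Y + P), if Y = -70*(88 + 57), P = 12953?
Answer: 126841356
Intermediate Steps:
Y = -10150 (Y = -70*145 = -10150)
(43270 + 1982)*(Y + P) = (43270 + 1982)*(-10150 + 12953) = 45252*2803 = 126841356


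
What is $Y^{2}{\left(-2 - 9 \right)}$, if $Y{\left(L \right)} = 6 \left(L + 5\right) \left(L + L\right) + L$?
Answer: $609961$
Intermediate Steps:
$Y{\left(L \right)} = L + 12 L \left(5 + L\right)$ ($Y{\left(L \right)} = 6 \left(5 + L\right) 2 L + L = 6 \cdot 2 L \left(5 + L\right) + L = 12 L \left(5 + L\right) + L = L + 12 L \left(5 + L\right)$)
$Y^{2}{\left(-2 - 9 \right)} = \left(\left(-2 - 9\right) \left(61 + 12 \left(-2 - 9\right)\right)\right)^{2} = \left(- 11 \left(61 + 12 \left(-11\right)\right)\right)^{2} = \left(- 11 \left(61 - 132\right)\right)^{2} = \left(\left(-11\right) \left(-71\right)\right)^{2} = 781^{2} = 609961$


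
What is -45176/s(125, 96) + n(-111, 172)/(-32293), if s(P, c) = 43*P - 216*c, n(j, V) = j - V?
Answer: 1463215731/496052773 ≈ 2.9497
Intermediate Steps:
s(P, c) = -216*c + 43*P
-45176/s(125, 96) + n(-111, 172)/(-32293) = -45176/(-216*96 + 43*125) + (-111 - 1*172)/(-32293) = -45176/(-20736 + 5375) + (-111 - 172)*(-1/32293) = -45176/(-15361) - 283*(-1/32293) = -45176*(-1/15361) + 283/32293 = 45176/15361 + 283/32293 = 1463215731/496052773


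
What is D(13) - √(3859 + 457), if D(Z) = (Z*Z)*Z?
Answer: 2197 - 2*√1079 ≈ 2131.3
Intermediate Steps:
D(Z) = Z³ (D(Z) = Z²*Z = Z³)
D(13) - √(3859 + 457) = 13³ - √(3859 + 457) = 2197 - √4316 = 2197 - 2*√1079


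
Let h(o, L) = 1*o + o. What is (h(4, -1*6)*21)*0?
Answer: 0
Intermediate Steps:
h(o, L) = 2*o (h(o, L) = o + o = 2*o)
(h(4, -1*6)*21)*0 = ((2*4)*21)*0 = (8*21)*0 = 168*0 = 0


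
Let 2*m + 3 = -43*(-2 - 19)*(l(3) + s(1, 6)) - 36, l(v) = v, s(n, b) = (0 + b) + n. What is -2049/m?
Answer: -1366/2997 ≈ -0.45579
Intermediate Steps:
s(n, b) = b + n
m = 8991/2 (m = -3/2 + (-43*(-2 - 19)*(3 + (6 + 1)) - 36)/2 = -3/2 + (-(-903)*(3 + 7) - 36)/2 = -3/2 + (-(-903)*10 - 36)/2 = -3/2 + (-43*(-210) - 36)/2 = -3/2 + (9030 - 36)/2 = -3/2 + (½)*8994 = -3/2 + 4497 = 8991/2 ≈ 4495.5)
-2049/m = -2049/8991/2 = -2049*2/8991 = -1366/2997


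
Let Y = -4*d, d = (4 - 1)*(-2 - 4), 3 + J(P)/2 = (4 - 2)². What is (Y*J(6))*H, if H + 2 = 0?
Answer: -288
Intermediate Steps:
H = -2 (H = -2 + 0 = -2)
J(P) = 2 (J(P) = -6 + 2*(4 - 2)² = -6 + 2*2² = -6 + 2*4 = -6 + 8 = 2)
d = -18 (d = 3*(-6) = -18)
Y = 72 (Y = -4*(-18) = 72)
(Y*J(6))*H = (72*2)*(-2) = 144*(-2) = -288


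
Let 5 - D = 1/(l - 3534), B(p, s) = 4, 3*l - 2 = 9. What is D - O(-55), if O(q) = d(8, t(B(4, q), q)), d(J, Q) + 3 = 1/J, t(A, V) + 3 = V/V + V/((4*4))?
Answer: 667257/84728 ≈ 7.8753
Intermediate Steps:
l = 11/3 (l = ⅔ + (⅓)*9 = ⅔ + 3 = 11/3 ≈ 3.6667)
t(A, V) = -2 + V/16 (t(A, V) = -3 + (V/V + V/((4*4))) = -3 + (1 + V/16) = -2 + V/16)
D = 52958/10591 (D = 5 - 1/(11/3 - 3534) = 5 - 1/(-10591/3) = 5 - 1*(-3/10591) = 5 + 3/10591 = 52958/10591 ≈ 5.0003)
d(J, Q) = -3 + 1/J
O(q) = -23/8 (O(q) = -3 + 1/8 = -3 + ⅛ = -23/8)
D - O(-55) = 52958/10591 - 1*(-23/8) = 52958/10591 + 23/8 = 667257/84728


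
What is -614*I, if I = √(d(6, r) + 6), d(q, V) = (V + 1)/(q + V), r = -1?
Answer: -614*√6 ≈ -1504.0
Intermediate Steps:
d(q, V) = (1 + V)/(V + q)
I = √6 (I = √((1 - 1)/(-1 + 6) + 6) = √(0/5 + 6) = √((⅕)*0 + 6) = √(0 + 6) = √6 ≈ 2.4495)
-614*I = -614*√6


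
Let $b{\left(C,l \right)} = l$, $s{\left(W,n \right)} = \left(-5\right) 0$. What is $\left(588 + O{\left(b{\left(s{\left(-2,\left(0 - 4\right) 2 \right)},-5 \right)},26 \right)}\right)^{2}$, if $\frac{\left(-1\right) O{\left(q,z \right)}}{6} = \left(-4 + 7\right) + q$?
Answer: $360000$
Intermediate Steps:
$s{\left(W,n \right)} = 0$
$O{\left(q,z \right)} = -18 - 6 q$ ($O{\left(q,z \right)} = - 6 \left(\left(-4 + 7\right) + q\right) = - 6 \left(3 + q\right) = -18 - 6 q$)
$\left(588 + O{\left(b{\left(s{\left(-2,\left(0 - 4\right) 2 \right)},-5 \right)},26 \right)}\right)^{2} = \left(588 - -12\right)^{2} = \left(588 + \left(-18 + 30\right)\right)^{2} = \left(588 + 12\right)^{2} = 600^{2} = 360000$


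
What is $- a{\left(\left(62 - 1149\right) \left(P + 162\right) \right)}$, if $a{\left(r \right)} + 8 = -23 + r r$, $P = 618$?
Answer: $-718866579569$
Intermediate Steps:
$a{\left(r \right)} = -31 + r^{2}$ ($a{\left(r \right)} = -8 + \left(-23 + r r\right) = -8 + \left(-23 + r^{2}\right) = -31 + r^{2}$)
$- a{\left(\left(62 - 1149\right) \left(P + 162\right) \right)} = - (-31 + \left(\left(62 - 1149\right) \left(618 + 162\right)\right)^{2}) = - (-31 + \left(\left(-1087\right) 780\right)^{2}) = - (-31 + \left(-847860\right)^{2}) = - (-31 + 718866579600) = \left(-1\right) 718866579569 = -718866579569$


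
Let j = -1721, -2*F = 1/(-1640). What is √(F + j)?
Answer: I*√1157200195/820 ≈ 41.485*I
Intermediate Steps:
F = 1/3280 (F = -½/(-1640) = -½*(-1/1640) = 1/3280 ≈ 0.00030488)
√(F + j) = √(1/3280 - 1721) = √(-5644879/3280) = I*√1157200195/820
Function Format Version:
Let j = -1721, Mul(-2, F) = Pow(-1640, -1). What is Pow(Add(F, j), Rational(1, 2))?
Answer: Mul(Rational(1, 820), I, Pow(1157200195, Rational(1, 2))) ≈ Mul(41.485, I)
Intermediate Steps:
F = Rational(1, 3280) (F = Mul(Rational(-1, 2), Pow(-1640, -1)) = Mul(Rational(-1, 2), Rational(-1, 1640)) = Rational(1, 3280) ≈ 0.00030488)
Pow(Add(F, j), Rational(1, 2)) = Pow(Add(Rational(1, 3280), -1721), Rational(1, 2)) = Pow(Rational(-5644879, 3280), Rational(1, 2)) = Mul(Rational(1, 820), I, Pow(1157200195, Rational(1, 2)))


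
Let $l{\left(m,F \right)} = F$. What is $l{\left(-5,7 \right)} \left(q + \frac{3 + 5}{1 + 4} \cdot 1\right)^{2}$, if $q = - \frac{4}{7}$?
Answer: $\frac{1296}{175} \approx 7.4057$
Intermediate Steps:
$q = - \frac{4}{7}$ ($q = \left(-4\right) \frac{1}{7} = - \frac{4}{7} \approx -0.57143$)
$l{\left(-5,7 \right)} \left(q + \frac{3 + 5}{1 + 4} \cdot 1\right)^{2} = 7 \left(- \frac{4}{7} + \frac{3 + 5}{1 + 4} \cdot 1\right)^{2} = 7 \left(- \frac{4}{7} + \frac{8}{5} \cdot 1\right)^{2} = 7 \left(- \frac{4}{7} + \frac{8}{5}\right)^{2} = 7 \left(\frac{36}{35}\right)^{2} = 7 \cdot \frac{1296}{1225} = \frac{1296}{175}$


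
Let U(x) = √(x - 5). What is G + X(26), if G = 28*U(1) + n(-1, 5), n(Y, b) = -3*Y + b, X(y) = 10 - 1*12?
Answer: 6 + 56*I ≈ 6.0 + 56.0*I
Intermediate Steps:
X(y) = -2 (X(y) = 10 - 12 = -2)
U(x) = √(-5 + x)
n(Y, b) = b - 3*Y
G = 8 + 56*I (G = 28*√(-5 + 1) + (5 - 3*(-1)) = 28*√(-4) + (5 + 3) = 28*(2*I) + 8 = 56*I + 8 = 8 + 56*I ≈ 8.0 + 56.0*I)
G + X(26) = (8 + 56*I) - 2 = 6 + 56*I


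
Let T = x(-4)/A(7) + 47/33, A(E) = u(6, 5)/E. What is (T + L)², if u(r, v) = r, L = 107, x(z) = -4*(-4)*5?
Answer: 44328964/1089 ≈ 40706.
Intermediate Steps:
x(z) = 80 (x(z) = 16*5 = 80)
A(E) = 6/E
T = 3127/33 (T = 80/((6/7)) + 47/33 = 80/((6*(⅐))) + 47*(1/33) = 80/(6/7) + 47/33 = 80*(7/6) + 47/33 = 280/3 + 47/33 = 3127/33 ≈ 94.758)
(T + L)² = (3127/33 + 107)² = (6658/33)² = 44328964/1089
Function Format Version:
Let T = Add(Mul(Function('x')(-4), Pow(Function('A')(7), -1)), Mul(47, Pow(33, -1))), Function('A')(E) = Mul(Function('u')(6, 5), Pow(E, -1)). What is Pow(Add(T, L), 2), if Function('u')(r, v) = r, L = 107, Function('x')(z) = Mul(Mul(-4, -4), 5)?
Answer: Rational(44328964, 1089) ≈ 40706.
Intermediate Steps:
Function('x')(z) = 80 (Function('x')(z) = Mul(16, 5) = 80)
Function('A')(E) = Mul(6, Pow(E, -1))
T = Rational(3127, 33) (T = Add(Mul(80, Pow(Mul(6, Pow(7, -1)), -1)), Mul(47, Pow(33, -1))) = Add(Mul(80, Pow(Mul(6, Rational(1, 7)), -1)), Mul(47, Rational(1, 33))) = Add(Mul(80, Pow(Rational(6, 7), -1)), Rational(47, 33)) = Add(Mul(80, Rational(7, 6)), Rational(47, 33)) = Add(Rational(280, 3), Rational(47, 33)) = Rational(3127, 33) ≈ 94.758)
Pow(Add(T, L), 2) = Pow(Add(Rational(3127, 33), 107), 2) = Pow(Rational(6658, 33), 2) = Rational(44328964, 1089)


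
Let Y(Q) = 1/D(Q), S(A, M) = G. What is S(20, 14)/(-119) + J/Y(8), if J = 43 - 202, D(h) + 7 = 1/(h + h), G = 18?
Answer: 2099943/1904 ≈ 1102.9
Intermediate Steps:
D(h) = -7 + 1/(2*h) (D(h) = -7 + 1/(h + h) = -7 + 1/(2*h))
S(A, M) = 18
J = -159
Y(Q) = 1/(-7 + 1/(2*Q))
S(20, 14)/(-119) + J/Y(8) = 18/(-119) - 159/((-2*8/(-1 + 14*8))) = 18*(-1/119) - 159/((-2*8/(-1 + 112))) = -18/119 - 159/((-2*8/111)) = -18/119 - 159/((-2*8*1/111)) = -18/119 - 159/(-16/111) = -18/119 - 159*(-111/16) = -18/119 + 17649/16 = 2099943/1904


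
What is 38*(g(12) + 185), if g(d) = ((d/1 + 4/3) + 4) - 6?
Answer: 22382/3 ≈ 7460.7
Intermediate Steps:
g(d) = -⅔ + d (g(d) = ((d*1 + 4*(⅓)) + 4) - 6 = ((d + 4/3) + 4) - 6 = ((4/3 + d) + 4) - 6 = (16/3 + d) - 6 = -⅔ + d)
38*(g(12) + 185) = 38*((-⅔ + 12) + 185) = 38*(34/3 + 185) = 38*(589/3) = 22382/3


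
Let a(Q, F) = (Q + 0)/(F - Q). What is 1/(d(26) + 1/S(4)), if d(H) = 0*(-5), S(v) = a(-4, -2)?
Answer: -2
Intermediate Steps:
a(Q, F) = Q/(F - Q)
S(v) = -2 (S(v) = -4/(-2 - 1*(-4)) = -4/(-2 + 4) = -4/2 = -4*1/2 = -2)
d(H) = 0
1/(d(26) + 1/S(4)) = 1/(0 + 1/(-2)) = 1/(0 - 1/2) = 1/(-1/2) = -2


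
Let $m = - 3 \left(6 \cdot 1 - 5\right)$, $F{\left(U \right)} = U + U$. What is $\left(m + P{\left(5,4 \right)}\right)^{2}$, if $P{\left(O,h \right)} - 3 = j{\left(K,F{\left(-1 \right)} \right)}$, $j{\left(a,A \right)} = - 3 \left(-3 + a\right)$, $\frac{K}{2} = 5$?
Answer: $441$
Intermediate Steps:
$F{\left(U \right)} = 2 U$
$K = 10$ ($K = 2 \cdot 5 = 10$)
$j{\left(a,A \right)} = 9 - 3 a$
$P{\left(O,h \right)} = -18$ ($P{\left(O,h \right)} = 3 + \left(9 - 30\right) = 3 - 21 = -18$)
$m = -3$ ($m = - 3 \left(6 - 5\right) = \left(-3\right) 1 = -3$)
$\left(m + P{\left(5,4 \right)}\right)^{2} = \left(-3 - 18\right)^{2} = \left(-21\right)^{2} = 441$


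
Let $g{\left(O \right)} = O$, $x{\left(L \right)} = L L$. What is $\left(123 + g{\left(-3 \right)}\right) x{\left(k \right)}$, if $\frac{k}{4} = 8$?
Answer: $122880$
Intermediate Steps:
$k = 32$ ($k = 4 \cdot 8 = 32$)
$x{\left(L \right)} = L^{2}$
$\left(123 + g{\left(-3 \right)}\right) x{\left(k \right)} = \left(123 - 3\right) 32^{2} = 120 \cdot 1024 = 122880$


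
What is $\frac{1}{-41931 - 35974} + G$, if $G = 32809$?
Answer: $\frac{2555985144}{77905} \approx 32809.0$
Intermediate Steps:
$\frac{1}{-41931 - 35974} + G = \frac{1}{-41931 - 35974} + 32809 = \frac{1}{-77905} + 32809 = - \frac{1}{77905} + 32809 = \frac{2555985144}{77905}$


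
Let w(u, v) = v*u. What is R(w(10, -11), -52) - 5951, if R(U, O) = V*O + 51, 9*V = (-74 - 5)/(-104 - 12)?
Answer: -1540927/261 ≈ -5903.9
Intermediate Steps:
w(u, v) = u*v
V = 79/1044 (V = ((-74 - 5)/(-104 - 12))/9 = (-79/(-116))/9 = (-79*(-1/116))/9 = (1/9)*(79/116) = 79/1044 ≈ 0.075670)
R(U, O) = 51 + 79*O/1044 (R(U, O) = 79*O/1044 + 51 = 51 + 79*O/1044)
R(w(10, -11), -52) - 5951 = (51 + (79/1044)*(-52)) - 5951 = (51 - 1027/261) - 5951 = 12284/261 - 5951 = -1540927/261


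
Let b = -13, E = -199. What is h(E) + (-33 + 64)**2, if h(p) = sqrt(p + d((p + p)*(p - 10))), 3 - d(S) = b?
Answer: 961 + I*sqrt(183) ≈ 961.0 + 13.528*I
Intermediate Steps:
d(S) = 16 (d(S) = 3 - 1*(-13) = 3 + 13 = 16)
h(p) = sqrt(16 + p) (h(p) = sqrt(p + 16) = sqrt(16 + p))
h(E) + (-33 + 64)**2 = sqrt(16 - 199) + (-33 + 64)**2 = sqrt(-183) + 31**2 = I*sqrt(183) + 961 = 961 + I*sqrt(183)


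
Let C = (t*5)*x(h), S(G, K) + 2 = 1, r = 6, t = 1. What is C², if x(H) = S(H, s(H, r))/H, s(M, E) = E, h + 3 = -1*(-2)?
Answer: 25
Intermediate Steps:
h = -1 (h = -3 - 1*(-2) = -3 + 2 = -1)
S(G, K) = -1 (S(G, K) = -2 + 1 = -1)
x(H) = -1/H
C = 5 (C = (1*5)*(-1/(-1)) = 5*(-1*(-1)) = 5*1 = 5)
C² = 5² = 25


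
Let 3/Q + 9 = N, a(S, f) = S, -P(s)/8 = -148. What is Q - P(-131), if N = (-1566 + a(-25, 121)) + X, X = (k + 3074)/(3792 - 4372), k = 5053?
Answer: -1108376108/936127 ≈ -1184.0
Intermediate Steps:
P(s) = 1184 (P(s) = -8*(-148) = 1184)
X = -8127/580 (X = (5053 + 3074)/(3792 - 4372) = 8127/(-580) = 8127*(-1/580) = -8127/580 ≈ -14.012)
N = -930907/580 (N = (-1566 - 25) - 8127/580 = -1591 - 8127/580 = -930907/580 ≈ -1605.0)
Q = -1740/936127 (Q = 3/(-9 - 930907/580) = 3/(-936127/580) = 3*(-580/936127) = -1740/936127 ≈ -0.0018587)
Q - P(-131) = -1740/936127 - 1*1184 = -1740/936127 - 1184 = -1108376108/936127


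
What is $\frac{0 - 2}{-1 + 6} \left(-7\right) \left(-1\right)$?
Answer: $- \frac{14}{5} \approx -2.8$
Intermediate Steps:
$\frac{0 - 2}{-1 + 6} \left(-7\right) \left(-1\right) = - \frac{2}{5} \left(-7\right) \left(-1\right) = \left(-2\right) \frac{1}{5} \left(-7\right) \left(-1\right) = \left(- \frac{2}{5}\right) \left(-7\right) \left(-1\right) = \frac{14}{5} \left(-1\right) = - \frac{14}{5}$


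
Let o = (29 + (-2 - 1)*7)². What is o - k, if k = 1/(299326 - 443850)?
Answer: 9249537/144524 ≈ 64.000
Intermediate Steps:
o = 64 (o = (29 - 3*7)² = (29 - 21)² = 8² = 64)
k = -1/144524 (k = 1/(-144524) = -1/144524 ≈ -6.9193e-6)
o - k = 64 - 1*(-1/144524) = 64 + 1/144524 = 9249537/144524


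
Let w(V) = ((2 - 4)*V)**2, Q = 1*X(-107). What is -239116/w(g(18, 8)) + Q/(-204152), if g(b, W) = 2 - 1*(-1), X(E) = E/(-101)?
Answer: -1232604244171/185574168 ≈ -6642.1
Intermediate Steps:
X(E) = -E/101 (X(E) = E*(-1/101) = -E/101)
g(b, W) = 3 (g(b, W) = 2 + 1 = 3)
Q = 107/101 (Q = 1*(-1/101*(-107)) = 1*(107/101) = 107/101 ≈ 1.0594)
w(V) = 4*V**2 (w(V) = (-2*V)**2 = 4*V**2)
-239116/w(g(18, 8)) + Q/(-204152) = -239116/(4*3**2) + (107/101)/(-204152) = -239116/(4*9) + (107/101)*(-1/204152) = -239116/36 - 107/20619352 = -239116*1/36 - 107/20619352 = -59779/9 - 107/20619352 = -1232604244171/185574168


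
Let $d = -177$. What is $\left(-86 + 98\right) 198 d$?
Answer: $-420552$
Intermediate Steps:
$\left(-86 + 98\right) 198 d = \left(-86 + 98\right) 198 \left(-177\right) = 12 \cdot 198 \left(-177\right) = 2376 \left(-177\right) = -420552$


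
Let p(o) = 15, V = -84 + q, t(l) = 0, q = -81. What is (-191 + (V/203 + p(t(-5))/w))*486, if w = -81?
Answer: -18942138/203 ≈ -93311.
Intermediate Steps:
V = -165 (V = -84 - 81 = -165)
(-191 + (V/203 + p(t(-5))/w))*486 = (-191 + (-165/203 + 15/(-81)))*486 = (-191 + (-165*1/203 + 15*(-1/81)))*486 = (-191 + (-165/203 - 5/27))*486 = (-191 - 5470/5481)*486 = -1052341/5481*486 = -18942138/203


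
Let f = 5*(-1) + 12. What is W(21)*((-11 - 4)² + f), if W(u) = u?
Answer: 4872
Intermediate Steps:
f = 7 (f = -5 + 12 = 7)
W(21)*((-11 - 4)² + f) = 21*((-11 - 4)² + 7) = 21*((-15)² + 7) = 21*(225 + 7) = 21*232 = 4872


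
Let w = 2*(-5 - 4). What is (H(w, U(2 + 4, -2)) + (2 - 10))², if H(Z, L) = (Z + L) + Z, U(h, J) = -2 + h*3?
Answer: 784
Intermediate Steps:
w = -18 (w = 2*(-9) = -18)
U(h, J) = -2 + 3*h
H(Z, L) = L + 2*Z (H(Z, L) = (L + Z) + Z = L + 2*Z)
(H(w, U(2 + 4, -2)) + (2 - 10))² = (((-2 + 3*(2 + 4)) + 2*(-18)) + (2 - 10))² = (((-2 + 3*6) - 36) - 8)² = (((-2 + 18) - 36) - 8)² = ((16 - 36) - 8)² = (-20 - 8)² = (-28)² = 784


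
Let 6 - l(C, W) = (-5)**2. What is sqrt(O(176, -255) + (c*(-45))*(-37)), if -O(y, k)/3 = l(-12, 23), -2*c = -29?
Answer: sqrt(96798)/2 ≈ 155.56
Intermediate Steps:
c = 29/2 (c = -1/2*(-29) = 29/2 ≈ 14.500)
l(C, W) = -19 (l(C, W) = 6 - 1*(-5)**2 = 6 - 1*25 = 6 - 25 = -19)
O(y, k) = 57 (O(y, k) = -3*(-19) = 57)
sqrt(O(176, -255) + (c*(-45))*(-37)) = sqrt(57 + ((29/2)*(-45))*(-37)) = sqrt(57 - 1305/2*(-37)) = sqrt(57 + 48285/2) = sqrt(48399/2) = sqrt(96798)/2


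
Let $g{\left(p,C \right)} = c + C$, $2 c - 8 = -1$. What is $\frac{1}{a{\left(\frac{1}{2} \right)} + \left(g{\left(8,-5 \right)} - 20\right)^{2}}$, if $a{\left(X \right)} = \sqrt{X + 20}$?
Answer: $\frac{7396}{3418473} - \frac{8 \sqrt{82}}{3418473} \approx 0.0021423$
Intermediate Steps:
$c = \frac{7}{2}$ ($c = 4 + \frac{1}{2} \left(-1\right) = 4 - \frac{1}{2} = \frac{7}{2} \approx 3.5$)
$g{\left(p,C \right)} = \frac{7}{2} + C$
$a{\left(X \right)} = \sqrt{20 + X}$
$\frac{1}{a{\left(\frac{1}{2} \right)} + \left(g{\left(8,-5 \right)} - 20\right)^{2}} = \frac{1}{\sqrt{20 + \frac{1}{2}} + \left(\left(\frac{7}{2} - 5\right) - 20\right)^{2}} = \frac{1}{\sqrt{20 + \frac{1}{2}} + \left(- \frac{3}{2} - 20\right)^{2}} = \frac{1}{\sqrt{\frac{41}{2}} + \left(- \frac{43}{2}\right)^{2}} = \frac{1}{\frac{\sqrt{82}}{2} + \frac{1849}{4}} = \frac{1}{\frac{1849}{4} + \frac{\sqrt{82}}{2}}$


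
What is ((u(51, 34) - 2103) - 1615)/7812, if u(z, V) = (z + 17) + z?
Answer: -3599/7812 ≈ -0.46070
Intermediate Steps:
u(z, V) = 17 + 2*z (u(z, V) = (17 + z) + z = 17 + 2*z)
((u(51, 34) - 2103) - 1615)/7812 = (((17 + 2*51) - 2103) - 1615)/7812 = (((17 + 102) - 2103) - 1615)*(1/7812) = ((119 - 2103) - 1615)*(1/7812) = (-1984 - 1615)*(1/7812) = -3599*1/7812 = -3599/7812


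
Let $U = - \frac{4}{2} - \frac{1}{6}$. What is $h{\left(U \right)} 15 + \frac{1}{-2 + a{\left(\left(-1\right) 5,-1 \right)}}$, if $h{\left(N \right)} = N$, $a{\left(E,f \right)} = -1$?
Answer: $- \frac{197}{6} \approx -32.833$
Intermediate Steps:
$U = - \frac{13}{6}$ ($U = \left(-4\right) \frac{1}{2} - \frac{1}{6} = -2 - \frac{1}{6} = - \frac{13}{6} \approx -2.1667$)
$h{\left(U \right)} 15 + \frac{1}{-2 + a{\left(\left(-1\right) 5,-1 \right)}} = \left(- \frac{13}{6}\right) 15 + \frac{1}{-2 - 1} = - \frac{65}{2} + \frac{1}{-3} = - \frac{65}{2} - \frac{1}{3} = - \frac{197}{6}$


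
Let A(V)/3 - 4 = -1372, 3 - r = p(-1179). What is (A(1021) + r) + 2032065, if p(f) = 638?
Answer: 2027326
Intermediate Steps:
r = -635 (r = 3 - 1*638 = 3 - 638 = -635)
A(V) = -4104 (A(V) = 12 + 3*(-1372) = 12 - 4116 = -4104)
(A(1021) + r) + 2032065 = (-4104 - 635) + 2032065 = -4739 + 2032065 = 2027326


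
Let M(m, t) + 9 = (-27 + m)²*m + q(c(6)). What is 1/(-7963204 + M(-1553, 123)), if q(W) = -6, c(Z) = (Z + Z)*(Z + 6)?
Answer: -1/3884872419 ≈ -2.5741e-10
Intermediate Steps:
c(Z) = 2*Z*(6 + Z) (c(Z) = (2*Z)*(6 + Z) = 2*Z*(6 + Z))
M(m, t) = -15 + m*(-27 + m)² (M(m, t) = -9 + ((-27 + m)²*m - 6) = -9 + (m*(-27 + m)² - 6) = -9 + (-6 + m*(-27 + m)²) = -15 + m*(-27 + m)²)
1/(-7963204 + M(-1553, 123)) = 1/(-7963204 + (-15 - 1553*(-27 - 1553)²)) = 1/(-7963204 + (-15 - 1553*(-1580)²)) = 1/(-7963204 + (-15 - 1553*2496400)) = 1/(-7963204 + (-15 - 3876909200)) = 1/(-7963204 - 3876909215) = 1/(-3884872419) = -1/3884872419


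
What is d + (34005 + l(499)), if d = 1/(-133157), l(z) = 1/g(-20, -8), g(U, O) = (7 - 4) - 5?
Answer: 9055874411/266314 ≈ 34005.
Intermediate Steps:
g(U, O) = -2 (g(U, O) = 3 - 5 = -2)
l(z) = -½ (l(z) = 1/(-2) = -½)
d = -1/133157 ≈ -7.5099e-6
d + (34005 + l(499)) = -1/133157 + (34005 - ½) = -1/133157 + 68009/2 = 9055874411/266314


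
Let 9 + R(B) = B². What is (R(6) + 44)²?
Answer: 5041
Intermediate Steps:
R(B) = -9 + B²
(R(6) + 44)² = ((-9 + 6²) + 44)² = ((-9 + 36) + 44)² = (27 + 44)² = 71² = 5041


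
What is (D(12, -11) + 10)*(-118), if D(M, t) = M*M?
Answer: -18172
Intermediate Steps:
D(M, t) = M²
(D(12, -11) + 10)*(-118) = (12² + 10)*(-118) = (144 + 10)*(-118) = 154*(-118) = -18172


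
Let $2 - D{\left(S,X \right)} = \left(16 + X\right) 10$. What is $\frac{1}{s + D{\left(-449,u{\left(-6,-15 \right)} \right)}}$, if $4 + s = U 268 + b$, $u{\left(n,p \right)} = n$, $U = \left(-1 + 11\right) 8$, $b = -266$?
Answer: $\frac{1}{21072} \approx 4.7456 \cdot 10^{-5}$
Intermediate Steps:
$U = 80$ ($U = 10 \cdot 8 = 80$)
$s = 21170$ ($s = -4 + \left(80 \cdot 268 - 266\right) = -4 + \left(21440 - 266\right) = -4 + 21174 = 21170$)
$D{\left(S,X \right)} = -158 - 10 X$ ($D{\left(S,X \right)} = 2 - \left(16 + X\right) 10 = 2 - \left(160 + 10 X\right) = -158 - 10 X$)
$\frac{1}{s + D{\left(-449,u{\left(-6,-15 \right)} \right)}} = \frac{1}{21170 - 98} = \frac{1}{21072}$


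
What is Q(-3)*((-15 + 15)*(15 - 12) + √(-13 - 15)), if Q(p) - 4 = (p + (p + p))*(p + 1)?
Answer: 44*I*√7 ≈ 116.41*I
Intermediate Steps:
Q(p) = 4 + 3*p*(1 + p) (Q(p) = 4 + (p + (p + p))*(p + 1) = 4 + (p + 2*p)*(1 + p) = 4 + (3*p)*(1 + p) = 4 + 3*p*(1 + p))
Q(-3)*((-15 + 15)*(15 - 12) + √(-13 - 15)) = (4 + 3*(-3) + 3*(-3)²)*((-15 + 15)*(15 - 12) + √(-13 - 15)) = (4 - 9 + 3*9)*(0*3 + √(-28)) = (4 - 9 + 27)*(0 + 2*I*√7) = 22*(2*I*√7) = 44*I*√7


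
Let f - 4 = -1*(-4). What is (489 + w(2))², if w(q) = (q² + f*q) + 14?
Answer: 273529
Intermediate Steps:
f = 8 (f = 4 - 1*(-4) = 4 + 4 = 8)
w(q) = 14 + q² + 8*q (w(q) = (q² + 8*q) + 14 = 14 + q² + 8*q)
(489 + w(2))² = (489 + (14 + 2² + 8*2))² = (489 + (14 + 4 + 16))² = (489 + 34)² = 523² = 273529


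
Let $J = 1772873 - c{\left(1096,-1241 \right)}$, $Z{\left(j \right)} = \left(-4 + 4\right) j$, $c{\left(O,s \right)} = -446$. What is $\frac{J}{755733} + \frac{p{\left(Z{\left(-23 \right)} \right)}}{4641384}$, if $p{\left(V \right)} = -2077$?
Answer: $\frac{83122068445}{35430778328} \approx 2.346$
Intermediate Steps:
$Z{\left(j \right)} = 0$ ($Z{\left(j \right)} = 0 j = 0$)
$J = 1773319$ ($J = 1772873 - -446 = 1772873 + 446 = 1773319$)
$\frac{J}{755733} + \frac{p{\left(Z{\left(-23 \right)} \right)}}{4641384} = \frac{1773319}{755733} - \frac{2077}{4641384} = \frac{83122068445}{35430778328}$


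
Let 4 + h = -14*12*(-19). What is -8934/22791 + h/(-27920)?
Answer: -26841249/53027060 ≈ -0.50618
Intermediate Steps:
h = 3188 (h = -4 - 14*12*(-19) = -4 - 168*(-19) = -4 + 3192 = 3188)
-8934/22791 + h/(-27920) = -8934/22791 + 3188/(-27920) = -8934*1/22791 + 3188*(-1/27920) = -2978/7597 - 797/6980 = -26841249/53027060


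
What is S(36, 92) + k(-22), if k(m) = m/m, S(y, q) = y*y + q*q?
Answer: 9761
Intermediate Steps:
S(y, q) = q² + y² (S(y, q) = y² + q² = q² + y²)
k(m) = 1
S(36, 92) + k(-22) = (92² + 36²) + 1 = (8464 + 1296) + 1 = 9760 + 1 = 9761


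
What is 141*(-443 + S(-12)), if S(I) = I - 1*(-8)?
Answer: -63027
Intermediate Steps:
S(I) = 8 + I (S(I) = I + 8 = 8 + I)
141*(-443 + S(-12)) = 141*(-443 + (8 - 12)) = 141*(-443 - 4) = 141*(-447) = -63027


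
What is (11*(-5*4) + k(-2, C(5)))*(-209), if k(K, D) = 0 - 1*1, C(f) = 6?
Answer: 46189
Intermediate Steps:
k(K, D) = -1 (k(K, D) = 0 - 1 = -1)
(11*(-5*4) + k(-2, C(5)))*(-209) = (11*(-5*4) - 1)*(-209) = (11*(-20) - 1)*(-209) = (-220 - 1)*(-209) = -221*(-209) = 46189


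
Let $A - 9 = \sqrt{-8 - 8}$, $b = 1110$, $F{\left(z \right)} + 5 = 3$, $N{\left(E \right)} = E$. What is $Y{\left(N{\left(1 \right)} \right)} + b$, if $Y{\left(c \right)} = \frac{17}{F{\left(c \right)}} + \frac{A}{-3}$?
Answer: $\frac{2197}{2} - \frac{4 i}{3} \approx 1098.5 - 1.3333 i$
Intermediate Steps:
$F{\left(z \right)} = -2$ ($F{\left(z \right)} = -5 + 3 = -2$)
$A = 9 + 4 i$ ($A = 9 + \sqrt{-8 - 8} = 9 + \sqrt{-16} = 9 + 4 i \approx 9.0 + 4.0 i$)
$Y{\left(c \right)} = - \frac{23}{2} - \frac{4 i}{3}$ ($Y{\left(c \right)} = \frac{17}{-2} + \frac{9 + 4 i}{-3} = 17 \left(- \frac{1}{2}\right) + \left(9 + 4 i\right) \left(- \frac{1}{3}\right) = - \frac{17}{2} - \left(3 + \frac{4 i}{3}\right) = - \frac{23}{2} - \frac{4 i}{3}$)
$Y{\left(N{\left(1 \right)} \right)} + b = \left(- \frac{23}{2} - \frac{4 i}{3}\right) + 1110 = \frac{2197}{2} - \frac{4 i}{3}$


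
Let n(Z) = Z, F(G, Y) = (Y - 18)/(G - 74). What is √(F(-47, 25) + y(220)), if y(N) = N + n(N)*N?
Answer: √5883013/11 ≈ 220.50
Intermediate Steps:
F(G, Y) = (-18 + Y)/(-74 + G)
y(N) = N + N² (y(N) = N + N*N = N + N²)
√(F(-47, 25) + y(220)) = √((-18 + 25)/(-74 - 47) + 220*(1 + 220)) = √(7/(-121) + 220*221) = √(-1/121*7 + 48620) = √(-7/121 + 48620) = √(5883013/121) = √5883013/11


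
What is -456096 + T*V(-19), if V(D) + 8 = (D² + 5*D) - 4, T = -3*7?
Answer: -461430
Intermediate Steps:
T = -21
V(D) = -12 + D² + 5*D (V(D) = -8 + ((D² + 5*D) - 4) = -8 + (-4 + D² + 5*D) = -12 + D² + 5*D)
-456096 + T*V(-19) = -456096 - 21*(-12 + (-19)² + 5*(-19)) = -456096 - 21*(-12 + 361 - 95) = -456096 - 21*254 = -456096 - 5334 = -461430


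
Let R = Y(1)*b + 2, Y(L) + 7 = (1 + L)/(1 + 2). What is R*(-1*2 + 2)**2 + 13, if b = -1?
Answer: 13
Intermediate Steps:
Y(L) = -20/3 + L/3 (Y(L) = -7 + (1 + L)/(1 + 2) = -7 + (1 + L)/3 = -7 + (1 + L)*(1/3) = -7 + (1/3 + L/3) = -20/3 + L/3)
R = 25/3 (R = (-20/3 + (1/3)*1)*(-1) + 2 = (-20/3 + 1/3)*(-1) + 2 = -19/3*(-1) + 2 = 19/3 + 2 = 25/3 ≈ 8.3333)
R*(-1*2 + 2)**2 + 13 = 25*(-1*2 + 2)**2/3 + 13 = 25*(-2 + 2)**2/3 + 13 = (25/3)*0**2 + 13 = (25/3)*0 + 13 = 0 + 13 = 13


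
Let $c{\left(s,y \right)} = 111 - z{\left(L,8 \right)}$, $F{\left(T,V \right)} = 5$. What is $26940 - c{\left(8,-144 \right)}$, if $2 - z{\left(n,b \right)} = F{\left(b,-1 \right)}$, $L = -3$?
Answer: $26826$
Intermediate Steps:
$z{\left(n,b \right)} = -3$ ($z{\left(n,b \right)} = 2 - 5 = -3$)
$c{\left(s,y \right)} = 114$ ($c{\left(s,y \right)} = 111 - -3 = 111 + 3 = 114$)
$26940 - c{\left(8,-144 \right)} = 26940 - 114 = 26826$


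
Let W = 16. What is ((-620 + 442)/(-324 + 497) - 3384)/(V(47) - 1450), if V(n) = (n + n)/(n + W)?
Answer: 18446715/7893644 ≈ 2.3369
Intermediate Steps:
V(n) = 2*n/(16 + n) (V(n) = (n + n)/(n + 16) = (2*n)/(16 + n) = 2*n/(16 + n))
((-620 + 442)/(-324 + 497) - 3384)/(V(47) - 1450) = ((-620 + 442)/(-324 + 497) - 3384)/(2*47/(16 + 47) - 1450) = (-178/173 - 3384)/(2*47/63 - 1450) = (-178*1/173 - 3384)/(2*47*(1/63) - 1450) = (-178/173 - 3384)/(94/63 - 1450) = -585610/(173*(-91256/63)) = -585610/173*(-63/91256) = 18446715/7893644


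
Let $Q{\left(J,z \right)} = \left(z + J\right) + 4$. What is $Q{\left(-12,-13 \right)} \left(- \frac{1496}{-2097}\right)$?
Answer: $- \frac{10472}{699} \approx -14.981$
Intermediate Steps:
$Q{\left(J,z \right)} = 4 + J + z$ ($Q{\left(J,z \right)} = \left(J + z\right) + 4 = 4 + J + z$)
$Q{\left(-12,-13 \right)} \left(- \frac{1496}{-2097}\right) = \left(4 - 12 - 13\right) \left(- \frac{1496}{-2097}\right) = - 21 \left(\left(-1496\right) \left(- \frac{1}{2097}\right)\right) = \left(-21\right) \frac{1496}{2097} = - \frac{10472}{699}$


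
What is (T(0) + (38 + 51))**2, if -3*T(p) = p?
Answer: 7921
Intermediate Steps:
T(p) = -p/3
(T(0) + (38 + 51))**2 = (-1/3*0 + (38 + 51))**2 = (0 + 89)**2 = 89**2 = 7921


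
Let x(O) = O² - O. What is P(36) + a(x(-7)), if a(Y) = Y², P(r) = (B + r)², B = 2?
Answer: 4580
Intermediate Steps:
P(r) = (2 + r)²
P(36) + a(x(-7)) = (2 + 36)² + (-7*(-1 - 7))² = 38² + (-7*(-8))² = 1444 + 56² = 1444 + 3136 = 4580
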